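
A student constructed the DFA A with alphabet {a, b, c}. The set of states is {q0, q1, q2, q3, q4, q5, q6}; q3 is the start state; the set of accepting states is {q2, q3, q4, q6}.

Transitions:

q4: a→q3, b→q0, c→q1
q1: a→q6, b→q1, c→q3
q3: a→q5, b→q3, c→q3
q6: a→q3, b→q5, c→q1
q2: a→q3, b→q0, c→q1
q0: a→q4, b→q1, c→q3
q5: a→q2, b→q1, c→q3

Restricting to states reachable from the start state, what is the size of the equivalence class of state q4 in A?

3

Every state is reachable, so we keep all 7.
Initial partition by acceptance: {q2,q3,q4,q6} | {q0,q1,q5}.
On input a, block {q2,q3,q4,q6} splits into {q2,q4,q6} and {q3}.
No further refinement is possible. Final partition (3 blocks): {q2,q4,q6} | {q0,q1,q5} | {q3}.
The equivalence class containing q4 is {q2,q4,q6}, of size 3.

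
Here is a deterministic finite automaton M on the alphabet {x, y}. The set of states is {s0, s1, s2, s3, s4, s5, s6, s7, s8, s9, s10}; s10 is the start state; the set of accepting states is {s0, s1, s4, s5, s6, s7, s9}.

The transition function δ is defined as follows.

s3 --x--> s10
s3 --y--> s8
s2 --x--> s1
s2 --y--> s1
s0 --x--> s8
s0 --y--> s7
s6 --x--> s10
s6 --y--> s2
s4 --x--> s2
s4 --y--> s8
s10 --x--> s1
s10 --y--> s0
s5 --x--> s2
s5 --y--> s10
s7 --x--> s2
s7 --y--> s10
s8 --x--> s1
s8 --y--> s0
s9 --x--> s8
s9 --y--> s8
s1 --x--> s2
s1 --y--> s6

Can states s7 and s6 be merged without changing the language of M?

Reachable states from the start: {s0,s1,s2,s6,s7,s8,s10}. Unreachable: {s3,s4,s5,s9} — drop them.
P0 = {s0,s1,s6,s7} | {s2,s8,s10}.
On input y, block {s0,s1,s6,s7} splits into {s0,s1} and {s6,s7}.
The partition is now stable with 3 blocks: {s0,s1} | {s2,s8,s10} | {s6,s7}.
s7 and s6 lie in the same block of the stable partition, so they are equivalent — no string distinguishes them.

Yes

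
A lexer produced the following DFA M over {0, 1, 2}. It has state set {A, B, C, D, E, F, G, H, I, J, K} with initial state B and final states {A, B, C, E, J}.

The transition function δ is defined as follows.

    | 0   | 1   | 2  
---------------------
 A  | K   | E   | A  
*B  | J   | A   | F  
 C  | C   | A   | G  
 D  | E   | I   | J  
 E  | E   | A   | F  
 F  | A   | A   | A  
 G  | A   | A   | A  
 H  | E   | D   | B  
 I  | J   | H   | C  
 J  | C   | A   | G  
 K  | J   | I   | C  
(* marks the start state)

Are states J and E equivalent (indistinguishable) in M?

Every state is reachable, so we keep all 11.
Initial partition by acceptance: {A,B,C,E,J} | {D,F,G,H,I,K}.
Split {A,B,C,E,J} by δ(·,0) → {B,C,E,J} and {A}.
Split {D,F,G,H,I,K} by δ(·,0) → {D,H,I,K} and {F,G}.
The partition is now stable with 4 blocks: {B,C,E,J} | {D,H,I,K} | {A} | {F,G}.
J and E lie in the same block of the stable partition, so they are equivalent — no string distinguishes them.

Yes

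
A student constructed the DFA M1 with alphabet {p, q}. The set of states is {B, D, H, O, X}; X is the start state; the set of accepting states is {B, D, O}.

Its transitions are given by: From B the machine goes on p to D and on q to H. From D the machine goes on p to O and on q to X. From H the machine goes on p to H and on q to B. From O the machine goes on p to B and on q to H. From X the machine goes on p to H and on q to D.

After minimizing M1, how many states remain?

All states are reachable from the start state.
P0 = {B,D,O} | {H,X}.
Stable partition: {B,D,O} | {H,X} — 2 equivalence classes.

2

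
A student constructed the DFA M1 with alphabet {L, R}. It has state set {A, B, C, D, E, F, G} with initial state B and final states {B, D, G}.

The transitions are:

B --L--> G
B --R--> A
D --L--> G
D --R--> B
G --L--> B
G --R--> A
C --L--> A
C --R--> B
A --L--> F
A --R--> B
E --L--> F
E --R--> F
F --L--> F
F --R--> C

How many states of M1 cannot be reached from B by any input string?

2

BFS from B reaches {A, B, C, F, G}; the 2 state(s) D, E are never visited.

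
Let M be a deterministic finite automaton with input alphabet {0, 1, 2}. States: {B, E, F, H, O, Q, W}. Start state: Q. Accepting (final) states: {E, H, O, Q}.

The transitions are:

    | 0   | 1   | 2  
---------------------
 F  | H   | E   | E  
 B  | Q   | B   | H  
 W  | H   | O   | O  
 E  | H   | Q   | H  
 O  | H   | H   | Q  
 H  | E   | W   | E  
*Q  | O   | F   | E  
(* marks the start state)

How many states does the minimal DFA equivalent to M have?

States {B} cannot be reached from the start state, so discard them.
Initial partition by acceptance: {E,H,O,Q} | {F,W}.
On input 1, block {E,H,O,Q} splits into {E,O} and {H,Q}.
Stable partition: {E,O} | {F,W} | {H,Q} — 3 equivalence classes.

3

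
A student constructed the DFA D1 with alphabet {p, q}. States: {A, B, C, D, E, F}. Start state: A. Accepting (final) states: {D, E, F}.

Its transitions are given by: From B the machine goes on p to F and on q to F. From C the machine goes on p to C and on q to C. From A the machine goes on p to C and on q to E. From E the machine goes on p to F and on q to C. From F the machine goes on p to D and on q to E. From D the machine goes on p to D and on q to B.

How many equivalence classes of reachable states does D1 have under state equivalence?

All states are reachable from the start state.
Initial partition by acceptance: {D,E,F} | {A,B,C}.
Refine {D,E,F} on symbol q: members go to different blocks, giving {D,E} and {F}.
Split {D,E} by δ(·,p) → {D} and {E}.
On input p, block {A,B,C} splits into {A,C} and {B}.
Split {A,C} by δ(·,q) → {A} and {C}.
The partition is now stable with 6 blocks: {D} | {A} | {F} | {E} | {B} | {C}.

6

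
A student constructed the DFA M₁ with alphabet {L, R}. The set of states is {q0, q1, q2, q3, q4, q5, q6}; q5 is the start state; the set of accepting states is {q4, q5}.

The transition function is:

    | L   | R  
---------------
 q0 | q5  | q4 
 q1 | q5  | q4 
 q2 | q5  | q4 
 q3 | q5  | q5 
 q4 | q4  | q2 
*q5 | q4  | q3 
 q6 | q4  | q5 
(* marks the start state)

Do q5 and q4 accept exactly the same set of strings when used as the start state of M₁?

Yes

States {q0,q1,q6} cannot be reached from the start state, so discard them.
Initial partition by acceptance: {q4,q5} | {q2,q3}.
Stable partition: {q4,q5} | {q2,q3} — 2 equivalence classes.
q5 and q4 lie in the same block of the stable partition, so they are equivalent — no string distinguishes them.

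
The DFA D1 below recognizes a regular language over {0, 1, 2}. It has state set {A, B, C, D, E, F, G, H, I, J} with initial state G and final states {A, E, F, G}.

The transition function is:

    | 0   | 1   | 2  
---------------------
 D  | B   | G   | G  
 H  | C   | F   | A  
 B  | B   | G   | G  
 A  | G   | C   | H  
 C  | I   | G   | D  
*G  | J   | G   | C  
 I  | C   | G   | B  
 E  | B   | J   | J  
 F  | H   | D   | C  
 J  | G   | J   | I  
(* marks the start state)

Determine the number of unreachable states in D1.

BFS from G reaches {B, C, D, G, I, J}; the 4 state(s) A, E, F, H are never visited.

4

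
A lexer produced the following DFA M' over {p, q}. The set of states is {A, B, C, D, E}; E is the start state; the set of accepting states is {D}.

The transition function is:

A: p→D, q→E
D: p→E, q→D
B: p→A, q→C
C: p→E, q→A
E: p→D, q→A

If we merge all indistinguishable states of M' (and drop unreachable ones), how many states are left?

Reachable states from the start: {A,D,E}. Unreachable: {B,C} — drop them.
Initial partition by acceptance: {D} | {A,E}.
No further refinement is possible. Final partition (2 blocks): {D} | {A,E}.

2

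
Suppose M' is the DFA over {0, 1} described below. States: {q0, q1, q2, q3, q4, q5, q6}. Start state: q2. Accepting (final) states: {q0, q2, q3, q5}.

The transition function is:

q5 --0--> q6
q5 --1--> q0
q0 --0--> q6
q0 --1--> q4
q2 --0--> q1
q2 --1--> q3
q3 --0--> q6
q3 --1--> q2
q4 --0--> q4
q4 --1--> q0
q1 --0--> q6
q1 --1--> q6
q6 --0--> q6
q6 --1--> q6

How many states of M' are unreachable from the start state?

No path from q2 leads to q0, q4, q5; the other 4 states are all reachable.

3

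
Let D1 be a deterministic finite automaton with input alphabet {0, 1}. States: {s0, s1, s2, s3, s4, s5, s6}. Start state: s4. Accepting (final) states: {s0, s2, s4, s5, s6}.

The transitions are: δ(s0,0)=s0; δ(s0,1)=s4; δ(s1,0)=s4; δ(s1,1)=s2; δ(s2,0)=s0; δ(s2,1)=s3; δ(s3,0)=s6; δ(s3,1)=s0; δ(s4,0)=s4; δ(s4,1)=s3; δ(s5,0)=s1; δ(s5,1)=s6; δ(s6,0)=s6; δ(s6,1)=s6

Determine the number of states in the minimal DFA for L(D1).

4

Reachable states from the start: {s0,s3,s4,s6}. Unreachable: {s1,s2,s5} — drop them.
P0 = {s0,s4,s6} | {s3}.
On input 1, block {s0,s4,s6} splits into {s0,s6} and {s4}.
Refine {s0,s6} on symbol 1: members go to different blocks, giving {s0} and {s6}.
Stable partition: {s0} | {s3} | {s4} | {s6} — 4 equivalence classes.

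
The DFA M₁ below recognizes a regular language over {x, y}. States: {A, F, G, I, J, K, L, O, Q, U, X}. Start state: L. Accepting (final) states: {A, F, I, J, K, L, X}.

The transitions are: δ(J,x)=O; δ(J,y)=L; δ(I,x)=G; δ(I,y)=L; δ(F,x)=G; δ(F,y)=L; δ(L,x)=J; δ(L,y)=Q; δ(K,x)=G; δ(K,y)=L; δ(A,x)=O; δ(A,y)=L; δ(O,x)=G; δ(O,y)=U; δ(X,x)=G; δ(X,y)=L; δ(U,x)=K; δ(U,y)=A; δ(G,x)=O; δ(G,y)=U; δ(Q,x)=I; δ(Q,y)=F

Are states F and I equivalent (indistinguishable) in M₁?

First remove the unreachable states {X}; 10 states remain.
Initial partition by acceptance: {A,F,I,J,K,L} | {G,O,Q,U}.
Refine {A,F,I,J,K,L} on symbol x: members go to different blocks, giving {A,F,I,J,K} and {L}.
Refine {G,O,Q,U} on symbol x: members go to different blocks, giving {Q,U} and {G,O}.
No further refinement is possible. Final partition (4 blocks): {A,F,I,J,K} | {Q,U} | {L} | {G,O}.
F and I lie in the same block of the stable partition, so they are equivalent — no string distinguishes them.

Yes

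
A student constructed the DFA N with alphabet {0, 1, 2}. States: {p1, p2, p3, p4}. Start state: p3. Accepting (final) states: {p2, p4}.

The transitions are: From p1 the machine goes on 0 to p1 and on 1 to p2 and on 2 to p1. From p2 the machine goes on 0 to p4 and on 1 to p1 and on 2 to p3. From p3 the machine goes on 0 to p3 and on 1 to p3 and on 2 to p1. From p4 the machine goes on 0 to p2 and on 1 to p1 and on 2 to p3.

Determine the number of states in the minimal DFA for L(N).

3

P0 = {p2,p4} | {p1,p3}.
Split {p1,p3} by δ(·,1) → {p1} and {p3}.
Stable partition: {p2,p4} | {p1} | {p3} — 3 equivalence classes.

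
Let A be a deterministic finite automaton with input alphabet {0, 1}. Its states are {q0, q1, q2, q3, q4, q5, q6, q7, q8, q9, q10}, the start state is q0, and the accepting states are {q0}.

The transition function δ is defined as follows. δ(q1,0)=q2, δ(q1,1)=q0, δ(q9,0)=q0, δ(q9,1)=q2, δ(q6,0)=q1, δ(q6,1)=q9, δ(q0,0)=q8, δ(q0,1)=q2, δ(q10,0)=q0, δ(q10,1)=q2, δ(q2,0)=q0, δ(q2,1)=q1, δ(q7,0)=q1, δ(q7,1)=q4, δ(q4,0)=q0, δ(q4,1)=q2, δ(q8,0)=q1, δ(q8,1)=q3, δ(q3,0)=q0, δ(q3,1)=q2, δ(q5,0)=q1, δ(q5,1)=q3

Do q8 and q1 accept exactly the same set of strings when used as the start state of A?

States {q4,q5,q6,q7,q9,q10} cannot be reached from the start state, so discard them.
Initial partition by acceptance: {q0} | {q1,q2,q3,q8}.
Split {q1,q2,q3,q8} by δ(·,0) → {q1,q8} and {q2,q3}.
On input 0, block {q1,q8} splits into {q1} and {q8}.
On input 1, block {q2,q3} splits into {q2} and {q3}.
No further refinement is possible. Final partition (5 blocks): {q0} | {q1} | {q2} | {q8} | {q3}.
q8 and q1 end up in different blocks, so they are distinguishable. For instance, the string '1' is accepted from only q1.

No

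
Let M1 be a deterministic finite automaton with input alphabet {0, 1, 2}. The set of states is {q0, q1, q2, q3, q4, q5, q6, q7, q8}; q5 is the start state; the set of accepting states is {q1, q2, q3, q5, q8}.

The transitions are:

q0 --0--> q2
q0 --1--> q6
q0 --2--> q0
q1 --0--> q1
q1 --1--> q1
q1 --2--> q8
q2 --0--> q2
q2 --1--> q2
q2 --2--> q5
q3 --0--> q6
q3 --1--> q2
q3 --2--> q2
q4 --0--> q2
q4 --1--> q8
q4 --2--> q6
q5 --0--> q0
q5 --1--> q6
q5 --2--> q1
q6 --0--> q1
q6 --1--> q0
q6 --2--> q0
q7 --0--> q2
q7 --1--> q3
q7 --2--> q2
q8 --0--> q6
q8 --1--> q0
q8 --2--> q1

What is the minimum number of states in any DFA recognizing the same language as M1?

3

States {q3,q4,q7} cannot be reached from the start state, so discard them.
Initial partition by acceptance: {q1,q2,q5,q8} | {q0,q6}.
Refine {q1,q2,q5,q8} on symbol 0: members go to different blocks, giving {q1,q2} and {q5,q8}.
Stable partition: {q1,q2} | {q0,q6} | {q5,q8} — 3 equivalence classes.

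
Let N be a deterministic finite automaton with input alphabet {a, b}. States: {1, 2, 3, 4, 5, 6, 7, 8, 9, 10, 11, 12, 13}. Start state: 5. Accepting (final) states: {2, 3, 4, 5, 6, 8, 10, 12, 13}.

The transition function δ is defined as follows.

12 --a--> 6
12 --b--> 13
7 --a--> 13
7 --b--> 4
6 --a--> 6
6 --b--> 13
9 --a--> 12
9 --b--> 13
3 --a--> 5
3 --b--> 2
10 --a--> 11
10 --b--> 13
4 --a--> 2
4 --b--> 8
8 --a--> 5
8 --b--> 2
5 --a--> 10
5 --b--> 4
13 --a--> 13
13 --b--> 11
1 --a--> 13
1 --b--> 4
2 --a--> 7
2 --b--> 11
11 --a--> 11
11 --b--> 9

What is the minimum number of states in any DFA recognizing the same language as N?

10

Reachable states from the start: {2,4,5,6,7,8,9,10,11,12,13}. Unreachable: {1,3} — drop them.
Initial partition by acceptance: {2,4,5,6,8,10,12,13} | {7,9,11}.
Refine {2,4,5,6,8,10,12,13} on symbol a: members go to different blocks, giving {4,5,6,8,12,13} and {2,10}.
Refine {4,5,6,8,12,13} on symbol a: members go to different blocks, giving {6,8,12,13} and {4,5}.
Refine {6,8,12,13} on symbol a: members go to different blocks, giving {6,12,13} and {8}.
Split {6,12,13} by δ(·,b) → {6,12} and {13}.
Split {7,9,11} by δ(·,a) → {7} and {9} and {11}.
Split {2,10} by δ(·,a) → {2} and {10}.
Split {4,5} by δ(·,a) → {4} and {5}.
The partition is now stable with 10 blocks: {6,12} | {7} | {2} | {4} | {8} | {13} | {9} | {11} | {10} | {5}.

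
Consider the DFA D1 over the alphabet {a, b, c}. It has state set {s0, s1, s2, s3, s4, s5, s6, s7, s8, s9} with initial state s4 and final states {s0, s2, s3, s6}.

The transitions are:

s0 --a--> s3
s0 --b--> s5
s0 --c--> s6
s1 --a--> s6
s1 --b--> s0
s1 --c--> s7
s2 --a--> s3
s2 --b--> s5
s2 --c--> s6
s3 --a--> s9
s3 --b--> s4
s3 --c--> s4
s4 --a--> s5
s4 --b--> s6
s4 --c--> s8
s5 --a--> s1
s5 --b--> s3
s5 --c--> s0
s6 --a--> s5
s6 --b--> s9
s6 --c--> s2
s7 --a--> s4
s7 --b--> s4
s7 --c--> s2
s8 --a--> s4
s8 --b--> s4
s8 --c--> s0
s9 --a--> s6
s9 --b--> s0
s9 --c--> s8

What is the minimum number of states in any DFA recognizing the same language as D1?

Start with accepting vs non-accepting: {s0,s2,s3,s6} | {s1,s4,s5,s7,s8,s9}.
Split {s0,s2,s3,s6} by δ(·,a) → {s0,s2} and {s3,s6}.
Refine {s1,s4,s5,s7,s8,s9} on symbol a: members go to different blocks, giving {s4,s5,s7,s8} and {s1,s9}.
Refine {s4,s5,s7,s8} on symbol a: members go to different blocks, giving {s4,s7,s8} and {s5}.
Split {s4,s7,s8} by δ(·,a) → {s7,s8} and {s4}.
Split {s3,s6} by δ(·,a) → {s3} and {s6}.
The partition is now stable with 7 blocks: {s0,s2} | {s7,s8} | {s3} | {s1,s9} | {s5} | {s4} | {s6}.

7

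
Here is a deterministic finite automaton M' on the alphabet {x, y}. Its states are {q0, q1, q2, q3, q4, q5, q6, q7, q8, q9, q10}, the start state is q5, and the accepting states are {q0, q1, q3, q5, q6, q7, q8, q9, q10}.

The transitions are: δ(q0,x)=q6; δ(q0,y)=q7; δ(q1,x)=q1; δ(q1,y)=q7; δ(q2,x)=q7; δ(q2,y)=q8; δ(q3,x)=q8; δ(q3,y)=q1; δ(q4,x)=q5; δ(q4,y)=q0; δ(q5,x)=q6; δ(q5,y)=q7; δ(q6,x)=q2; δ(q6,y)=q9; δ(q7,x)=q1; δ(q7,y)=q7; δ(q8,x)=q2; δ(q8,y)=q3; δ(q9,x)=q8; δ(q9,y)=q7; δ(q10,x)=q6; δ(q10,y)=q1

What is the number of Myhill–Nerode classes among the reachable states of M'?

States {q0,q4,q10} cannot be reached from the start state, so discard them.
Start with accepting vs non-accepting: {q1,q3,q5,q6,q7,q8,q9} | {q2}.
Split {q1,q3,q5,q6,q7,q8,q9} by δ(·,x) → {q1,q3,q5,q7,q9} and {q6,q8}.
Split {q1,q3,q5,q7,q9} by δ(·,x) → {q3,q5,q9} and {q1,q7}.
The partition is now stable with 4 blocks: {q3,q5,q9} | {q2} | {q6,q8} | {q1,q7}.

4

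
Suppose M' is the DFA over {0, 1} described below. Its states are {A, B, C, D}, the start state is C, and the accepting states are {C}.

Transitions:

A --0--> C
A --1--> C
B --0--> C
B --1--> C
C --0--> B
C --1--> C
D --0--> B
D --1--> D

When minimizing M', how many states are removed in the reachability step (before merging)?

2

BFS from C reaches {B, C}; the 2 state(s) A, D are never visited.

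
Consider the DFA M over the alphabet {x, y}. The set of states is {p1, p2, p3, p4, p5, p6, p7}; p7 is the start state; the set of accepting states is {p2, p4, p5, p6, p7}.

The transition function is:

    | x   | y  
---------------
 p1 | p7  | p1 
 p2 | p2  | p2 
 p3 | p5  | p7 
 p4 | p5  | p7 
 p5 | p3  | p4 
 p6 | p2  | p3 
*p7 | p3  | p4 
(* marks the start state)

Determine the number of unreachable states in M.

3

BFS from p7 reaches {p3, p4, p5, p7}; the 3 state(s) p1, p2, p6 are never visited.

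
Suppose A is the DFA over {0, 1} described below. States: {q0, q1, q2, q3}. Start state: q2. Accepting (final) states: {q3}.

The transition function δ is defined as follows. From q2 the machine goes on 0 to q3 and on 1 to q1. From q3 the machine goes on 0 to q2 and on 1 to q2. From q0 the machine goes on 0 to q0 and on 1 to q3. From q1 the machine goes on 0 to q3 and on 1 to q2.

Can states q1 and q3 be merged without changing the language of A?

First remove the unreachable states {q0}; 3 states remain.
P0 = {q3} | {q1,q2}.
The partition is now stable with 2 blocks: {q3} | {q1,q2}.
q1 and q3 end up in different blocks, so they are distinguishable. For instance, the string 'ε' is accepted from only q3.

No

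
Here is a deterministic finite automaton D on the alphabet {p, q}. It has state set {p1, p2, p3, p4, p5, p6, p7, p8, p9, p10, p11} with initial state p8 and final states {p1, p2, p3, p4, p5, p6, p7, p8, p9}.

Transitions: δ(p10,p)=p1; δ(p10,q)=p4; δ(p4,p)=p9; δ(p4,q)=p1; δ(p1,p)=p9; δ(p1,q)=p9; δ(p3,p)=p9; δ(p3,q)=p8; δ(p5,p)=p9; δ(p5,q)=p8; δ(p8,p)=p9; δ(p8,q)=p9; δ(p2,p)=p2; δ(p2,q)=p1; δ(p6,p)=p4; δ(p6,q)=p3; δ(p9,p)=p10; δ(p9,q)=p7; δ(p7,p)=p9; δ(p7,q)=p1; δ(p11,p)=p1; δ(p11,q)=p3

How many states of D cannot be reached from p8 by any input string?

5

Starting at p8 and following transitions, the reachable set is {p1, p4, p7, p8, p9, p10}. That leaves p2, p3, p5, p6, p11 unreachable — 5 in total.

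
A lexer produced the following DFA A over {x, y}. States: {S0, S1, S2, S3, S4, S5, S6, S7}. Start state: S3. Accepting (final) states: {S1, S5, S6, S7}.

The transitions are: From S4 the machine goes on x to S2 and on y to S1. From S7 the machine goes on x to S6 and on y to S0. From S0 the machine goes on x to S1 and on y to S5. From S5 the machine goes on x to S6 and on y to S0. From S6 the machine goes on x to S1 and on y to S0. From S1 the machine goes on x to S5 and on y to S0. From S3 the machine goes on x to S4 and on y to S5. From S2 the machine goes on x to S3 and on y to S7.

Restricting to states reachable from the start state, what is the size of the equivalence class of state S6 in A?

All states are reachable from the start state.
P0 = {S1,S5,S6,S7} | {S0,S2,S3,S4}.
Refine {S0,S2,S3,S4} on symbol x: members go to different blocks, giving {S2,S3,S4} and {S0}.
The partition is now stable with 3 blocks: {S1,S5,S6,S7} | {S2,S3,S4} | {S0}.
State S6 belongs to the block {S1,S5,S6,S7}, which has 4 states.

4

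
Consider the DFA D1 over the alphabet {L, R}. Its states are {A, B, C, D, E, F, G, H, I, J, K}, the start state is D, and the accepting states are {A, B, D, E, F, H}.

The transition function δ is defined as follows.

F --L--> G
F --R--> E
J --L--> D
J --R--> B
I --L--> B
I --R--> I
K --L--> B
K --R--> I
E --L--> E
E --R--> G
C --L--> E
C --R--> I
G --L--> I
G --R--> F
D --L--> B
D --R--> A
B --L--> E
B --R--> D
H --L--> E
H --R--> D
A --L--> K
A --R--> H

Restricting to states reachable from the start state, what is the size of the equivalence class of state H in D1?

First remove the unreachable states {C,J}; 9 states remain.
Initial partition by acceptance: {A,B,D,E,F,H} | {G,I,K}.
On input L, block {A,B,D,E,F,H} splits into {B,D,E,H} and {A,F}.
On input R, block {B,D,E,H} splits into {B,H} and {D} and {E}.
On input L, block {G,I,K} splits into {I,K} and {G}.
On input L, block {A,F} splits into {A} and {F}.
Stable partition: {B,H} | {I,K} | {A} | {D} | {E} | {G} | {F} — 7 equivalence classes.
State H belongs to the block {B,H}, which has 2 states.

2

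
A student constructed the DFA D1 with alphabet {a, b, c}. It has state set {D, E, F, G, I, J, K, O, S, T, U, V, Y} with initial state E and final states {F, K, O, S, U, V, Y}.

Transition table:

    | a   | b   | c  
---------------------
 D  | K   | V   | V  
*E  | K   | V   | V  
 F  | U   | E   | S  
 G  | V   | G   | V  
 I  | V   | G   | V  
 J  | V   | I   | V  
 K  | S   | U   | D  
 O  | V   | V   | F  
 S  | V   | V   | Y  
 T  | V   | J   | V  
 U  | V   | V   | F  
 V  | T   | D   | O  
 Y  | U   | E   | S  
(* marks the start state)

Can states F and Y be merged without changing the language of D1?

Yes

Start with accepting vs non-accepting: {F,K,O,S,U,V,Y} | {D,E,G,I,J,T}.
Split {F,K,O,S,U,V,Y} by δ(·,a) → {F,K,O,S,U,Y} and {V}.
Split {F,K,O,S,U,Y} by δ(·,a) → {F,K,Y} and {O,S,U}.
Refine {F,K,Y} on symbol b: members go to different blocks, giving {F,Y} and {K}.
Refine {D,E,G,I,J,T} on symbol a: members go to different blocks, giving {G,I,J,T} and {D,E}.
Stable partition: {F,Y} | {G,I,J,T} | {V} | {O,S,U} | {K} | {D,E} — 6 equivalence classes.
F and Y lie in the same block of the stable partition, so they are equivalent — no string distinguishes them.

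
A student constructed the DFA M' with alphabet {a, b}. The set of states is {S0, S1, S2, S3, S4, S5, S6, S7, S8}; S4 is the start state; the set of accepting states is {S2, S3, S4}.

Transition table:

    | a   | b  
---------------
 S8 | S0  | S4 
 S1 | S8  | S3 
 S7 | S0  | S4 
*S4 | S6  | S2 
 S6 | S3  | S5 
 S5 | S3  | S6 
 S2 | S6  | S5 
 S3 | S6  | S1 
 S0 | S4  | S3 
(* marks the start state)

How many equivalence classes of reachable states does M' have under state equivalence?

7

First remove the unreachable states {S7}; 8 states remain.
Initial partition by acceptance: {S2,S3,S4} | {S0,S1,S5,S6,S8}.
Refine {S2,S3,S4} on symbol b: members go to different blocks, giving {S2,S3} and {S4}.
Refine {S0,S1,S5,S6,S8} on symbol a: members go to different blocks, giving {S1,S8} and {S5,S6} and {S0}.
On input b, block {S2,S3} splits into {S2} and {S3}.
Split {S1,S8} by δ(·,a) → {S1} and {S8}.
The partition is now stable with 7 blocks: {S2} | {S1} | {S4} | {S5,S6} | {S0} | {S3} | {S8}.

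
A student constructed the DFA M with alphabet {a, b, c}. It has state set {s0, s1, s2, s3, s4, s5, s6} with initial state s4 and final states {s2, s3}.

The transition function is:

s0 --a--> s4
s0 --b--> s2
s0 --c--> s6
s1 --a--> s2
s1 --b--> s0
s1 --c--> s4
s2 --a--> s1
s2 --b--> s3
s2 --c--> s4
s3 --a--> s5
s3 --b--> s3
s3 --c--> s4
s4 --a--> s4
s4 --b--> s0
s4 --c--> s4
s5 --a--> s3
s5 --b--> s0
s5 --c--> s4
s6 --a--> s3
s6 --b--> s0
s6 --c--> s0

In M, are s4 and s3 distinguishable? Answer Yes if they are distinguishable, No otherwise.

All states are reachable from the start state.
Initial partition by acceptance: {s2,s3} | {s0,s1,s4,s5,s6}.
Split {s0,s1,s4,s5,s6} by δ(·,a) → {s1,s5,s6} and {s0,s4}.
Refine {s0,s4} on symbol b: members go to different blocks, giving {s0} and {s4}.
On input c, block {s1,s5,s6} splits into {s1,s5} and {s6}.
The partition is now stable with 5 blocks: {s2,s3} | {s1,s5} | {s0} | {s4} | {s6}.
s4 and s3 end up in different blocks, so they are distinguishable. For instance, the string 'ε' is accepted from only s3.

Yes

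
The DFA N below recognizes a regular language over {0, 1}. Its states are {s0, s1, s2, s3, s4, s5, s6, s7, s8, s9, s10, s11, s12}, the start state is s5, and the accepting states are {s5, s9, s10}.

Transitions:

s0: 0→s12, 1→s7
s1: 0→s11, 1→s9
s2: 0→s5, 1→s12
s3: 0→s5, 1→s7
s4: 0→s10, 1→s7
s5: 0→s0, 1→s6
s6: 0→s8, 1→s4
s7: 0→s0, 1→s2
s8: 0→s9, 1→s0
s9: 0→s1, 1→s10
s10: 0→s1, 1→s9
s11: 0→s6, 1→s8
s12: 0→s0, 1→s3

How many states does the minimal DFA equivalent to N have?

All states are reachable from the start state.
P0 = {s5,s9,s10} | {s0,s1,s2,s3,s4,s6,s7,s8,s11,s12}.
Split {s5,s9,s10} by δ(·,1) → {s9,s10} and {s5}.
Split {s0,s1,s2,s3,s4,s6,s7,s8,s11,s12} by δ(·,0) → {s0,s1,s6,s7,s11,s12} and {s2,s3} and {s4,s8}.
On input 0, block {s0,s1,s6,s7,s11,s12} splits into {s0,s1,s7,s11,s12} and {s6}.
Refine {s0,s1,s7,s11,s12} on symbol 0: members go to different blocks, giving {s0,s1,s7,s12} and {s11}.
On input 0, block {s0,s1,s7,s12} splits into {s0,s7,s12} and {s1}.
On input 1, block {s0,s7,s12} splits into {s7,s12} and {s0}.
On input 1, block {s4,s8} splits into {s4} and {s8}.
Stable partition: {s9,s10} | {s7,s12} | {s5} | {s2,s3} | {s4} | {s6} | {s11} | {s1} | {s0} | {s8} — 10 equivalence classes.

10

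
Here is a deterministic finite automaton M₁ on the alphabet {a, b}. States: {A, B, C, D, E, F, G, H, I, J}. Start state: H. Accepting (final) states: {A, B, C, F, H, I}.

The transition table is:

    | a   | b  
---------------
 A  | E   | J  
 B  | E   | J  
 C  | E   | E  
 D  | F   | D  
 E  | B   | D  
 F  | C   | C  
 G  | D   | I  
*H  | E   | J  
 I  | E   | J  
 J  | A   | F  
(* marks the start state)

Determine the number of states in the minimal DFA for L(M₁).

Reachable states from the start: {A,B,C,D,E,F,H,J}. Unreachable: {G,I} — drop them.
Initial partition by acceptance: {A,B,C,F,H} | {D,E,J}.
Split {A,B,C,F,H} by δ(·,a) → {A,B,C,H} and {F}.
On input a, block {D,E,J} splits into {E,J} and {D}.
On input b, block {E,J} splits into {E} and {J}.
Split {A,B,C,H} by δ(·,b) → {A,B,H} and {C}.
No further refinement is possible. Final partition (6 blocks): {A,B,H} | {E} | {F} | {D} | {J} | {C}.

6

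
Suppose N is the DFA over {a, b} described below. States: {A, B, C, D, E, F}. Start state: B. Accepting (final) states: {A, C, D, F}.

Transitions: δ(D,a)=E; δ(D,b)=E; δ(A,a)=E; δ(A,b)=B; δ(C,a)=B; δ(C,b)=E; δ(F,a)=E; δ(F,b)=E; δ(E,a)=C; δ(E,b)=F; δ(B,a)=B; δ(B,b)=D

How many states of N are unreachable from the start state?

BFS from B reaches {B, C, D, E, F}; the 1 state(s) A are never visited.

1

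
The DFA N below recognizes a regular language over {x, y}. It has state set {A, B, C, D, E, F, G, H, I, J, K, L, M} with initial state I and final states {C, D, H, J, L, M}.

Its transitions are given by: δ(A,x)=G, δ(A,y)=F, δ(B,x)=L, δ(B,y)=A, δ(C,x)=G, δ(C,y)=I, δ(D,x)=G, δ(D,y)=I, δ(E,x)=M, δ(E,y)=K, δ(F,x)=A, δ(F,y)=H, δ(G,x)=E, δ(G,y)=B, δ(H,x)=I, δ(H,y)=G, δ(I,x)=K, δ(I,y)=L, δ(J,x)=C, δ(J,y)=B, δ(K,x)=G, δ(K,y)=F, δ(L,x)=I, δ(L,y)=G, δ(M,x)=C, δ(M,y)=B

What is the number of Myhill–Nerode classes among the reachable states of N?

Reachable states from the start: {A,B,C,E,F,G,H,I,K,L,M}. Unreachable: {D,J} — drop them.
Initial partition by acceptance: {C,H,L,M} | {A,B,E,F,G,I,K}.
Split {C,H,L,M} by δ(·,x) → {C,H,L} and {M}.
On input x, block {A,B,E,F,G,I,K} splits into {A,F,G,I,K} and {B} and {E}.
Refine {A,F,G,I,K} on symbol x: members go to different blocks, giving {A,F,I,K} and {G}.
On input x, block {C,H,L} splits into {H,L} and {C}.
On input x, block {A,F,I,K} splits into {A,K} and {F,I}.
Stable partition: {H,L} | {A,K} | {M} | {B} | {E} | {G} | {C} | {F,I} — 8 equivalence classes.

8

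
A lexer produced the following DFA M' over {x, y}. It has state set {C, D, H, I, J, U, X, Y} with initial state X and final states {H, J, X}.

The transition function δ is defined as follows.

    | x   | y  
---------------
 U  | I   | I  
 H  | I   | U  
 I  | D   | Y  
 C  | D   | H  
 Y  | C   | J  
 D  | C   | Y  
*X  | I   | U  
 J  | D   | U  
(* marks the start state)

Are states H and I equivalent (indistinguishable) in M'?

P0 = {H,J,X} | {C,D,I,U,Y}.
On input y, block {C,D,I,U,Y} splits into {D,I,U} and {C,Y}.
Split {D,I,U} by δ(·,x) → {I,U} and {D}.
Refine {H,J,X} on symbol x: members go to different blocks, giving {H,X} and {J}.
Split {I,U} by δ(·,x) → {U} and {I}.
Refine {C,Y} on symbol x: members go to different blocks, giving {Y} and {C}.
The partition is now stable with 7 blocks: {H,X} | {U} | {Y} | {D} | {J} | {I} | {C}.
H and I end up in different blocks, so they are distinguishable. For instance, the string 'ε' is accepted from only H.

No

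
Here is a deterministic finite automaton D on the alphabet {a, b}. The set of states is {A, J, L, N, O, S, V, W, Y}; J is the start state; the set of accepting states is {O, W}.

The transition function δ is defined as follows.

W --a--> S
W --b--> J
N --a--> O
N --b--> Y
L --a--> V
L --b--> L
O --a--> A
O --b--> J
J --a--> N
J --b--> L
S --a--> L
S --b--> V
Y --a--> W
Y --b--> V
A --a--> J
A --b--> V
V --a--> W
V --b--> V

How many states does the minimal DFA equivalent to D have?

4

Every state is reachable, so we keep all 9.
Start with accepting vs non-accepting: {O,W} | {A,J,L,N,S,V,Y}.
Split {A,J,L,N,S,V,Y} by δ(·,a) → {A,J,L,S} and {N,V,Y}.
Refine {A,J,L,S} on symbol a: members go to different blocks, giving {A,S} and {J,L}.
The partition is now stable with 4 blocks: {O,W} | {A,S} | {N,V,Y} | {J,L}.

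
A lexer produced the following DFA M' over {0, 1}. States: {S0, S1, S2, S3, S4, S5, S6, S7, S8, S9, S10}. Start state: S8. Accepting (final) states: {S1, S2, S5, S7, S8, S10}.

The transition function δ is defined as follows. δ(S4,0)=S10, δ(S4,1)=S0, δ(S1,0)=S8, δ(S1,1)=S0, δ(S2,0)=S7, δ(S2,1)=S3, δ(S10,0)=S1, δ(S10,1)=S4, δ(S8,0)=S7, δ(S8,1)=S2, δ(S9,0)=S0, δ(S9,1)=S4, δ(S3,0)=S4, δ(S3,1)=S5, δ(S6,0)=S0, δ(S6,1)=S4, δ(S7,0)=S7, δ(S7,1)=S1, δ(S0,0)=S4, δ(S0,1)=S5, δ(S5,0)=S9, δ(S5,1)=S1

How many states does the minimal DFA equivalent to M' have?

7

Reachable states from the start: {S0,S1,S2,S3,S4,S5,S7,S8,S9,S10}. Unreachable: {S6} — drop them.
Initial partition by acceptance: {S1,S2,S5,S7,S8,S10} | {S0,S3,S4,S9}.
Split {S1,S2,S5,S7,S8,S10} by δ(·,0) → {S1,S2,S7,S8,S10} and {S5}.
On input 1, block {S1,S2,S7,S8,S10} splits into {S1,S2,S10} and {S7,S8}.
Split {S1,S2,S10} by δ(·,0) → {S1,S2} and {S10}.
On input 0, block {S0,S3,S4,S9} splits into {S0,S3,S9} and {S4}.
On input 0, block {S0,S3,S9} splits into {S0,S3} and {S9}.
No further refinement is possible. Final partition (7 blocks): {S1,S2} | {S0,S3} | {S5} | {S7,S8} | {S10} | {S4} | {S9}.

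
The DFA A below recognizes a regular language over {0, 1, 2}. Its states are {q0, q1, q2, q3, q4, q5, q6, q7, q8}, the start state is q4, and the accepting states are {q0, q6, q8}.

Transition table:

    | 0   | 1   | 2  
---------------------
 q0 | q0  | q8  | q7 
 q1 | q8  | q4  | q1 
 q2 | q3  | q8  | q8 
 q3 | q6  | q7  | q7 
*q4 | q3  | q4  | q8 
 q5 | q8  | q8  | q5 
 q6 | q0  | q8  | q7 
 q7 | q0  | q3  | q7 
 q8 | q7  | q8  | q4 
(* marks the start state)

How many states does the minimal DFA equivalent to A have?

4

States {q1,q2,q5} cannot be reached from the start state, so discard them.
Start with accepting vs non-accepting: {q0,q6,q8} | {q3,q4,q7}.
Split {q0,q6,q8} by δ(·,0) → {q0,q6} and {q8}.
Refine {q3,q4,q7} on symbol 0: members go to different blocks, giving {q3,q7} and {q4}.
No further refinement is possible. Final partition (4 blocks): {q0,q6} | {q3,q7} | {q8} | {q4}.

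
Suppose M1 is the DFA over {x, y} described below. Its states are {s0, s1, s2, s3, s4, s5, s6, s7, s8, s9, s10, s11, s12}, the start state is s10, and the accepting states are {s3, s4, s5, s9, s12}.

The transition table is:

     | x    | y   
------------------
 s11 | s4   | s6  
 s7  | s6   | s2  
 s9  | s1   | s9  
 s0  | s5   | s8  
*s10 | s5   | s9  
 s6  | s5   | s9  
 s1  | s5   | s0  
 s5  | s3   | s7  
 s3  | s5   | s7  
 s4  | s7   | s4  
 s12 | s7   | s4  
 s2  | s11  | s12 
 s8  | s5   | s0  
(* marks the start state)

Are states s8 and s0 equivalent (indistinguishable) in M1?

All states are reachable from the start state.
Initial partition by acceptance: {s3,s4,s5,s9,s12} | {s0,s1,s2,s6,s7,s8,s10,s11}.
On input x, block {s3,s4,s5,s9,s12} splits into {s4,s9,s12} and {s3,s5}.
Refine {s0,s1,s2,s6,s7,s8,s10,s11} on symbol x: members go to different blocks, giving {s0,s1,s6,s8,s10} and {s2,s7} and {s11}.
Refine {s4,s9,s12} on symbol x: members go to different blocks, giving {s4,s12} and {s9}.
On input y, block {s0,s1,s6,s8,s10} splits into {s0,s1,s8} and {s6,s10}.
Split {s2,s7} by δ(·,x) → {s2} and {s7}.
Stable partition: {s4,s12} | {s0,s1,s8} | {s3,s5} | {s2} | {s11} | {s9} | {s6,s10} | {s7} — 8 equivalence classes.
s8 and s0 lie in the same block of the stable partition, so they are equivalent — no string distinguishes them.

Yes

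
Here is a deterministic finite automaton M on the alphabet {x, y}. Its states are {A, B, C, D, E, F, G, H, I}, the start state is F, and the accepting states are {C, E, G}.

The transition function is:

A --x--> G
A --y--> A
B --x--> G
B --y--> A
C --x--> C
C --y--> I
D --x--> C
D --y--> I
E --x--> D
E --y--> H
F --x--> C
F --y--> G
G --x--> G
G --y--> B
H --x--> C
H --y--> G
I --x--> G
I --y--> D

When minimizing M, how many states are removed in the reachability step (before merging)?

BFS from F reaches {A, B, C, D, F, G, I}; the 2 state(s) E, H are never visited.

2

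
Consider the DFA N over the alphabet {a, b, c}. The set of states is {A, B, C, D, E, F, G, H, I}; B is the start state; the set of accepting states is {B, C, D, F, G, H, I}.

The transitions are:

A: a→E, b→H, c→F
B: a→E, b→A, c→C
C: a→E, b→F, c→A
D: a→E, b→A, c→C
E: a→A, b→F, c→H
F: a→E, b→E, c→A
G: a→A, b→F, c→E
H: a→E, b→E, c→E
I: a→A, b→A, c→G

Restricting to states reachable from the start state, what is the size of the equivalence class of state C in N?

Reachable states from the start: {A,B,C,E,F,H}. Unreachable: {D,G,I} — drop them.
Initial partition by acceptance: {B,C,F,H} | {A,E}.
Refine {B,C,F,H} on symbol b: members go to different blocks, giving {B,F,H} and {C}.
Refine {B,F,H} on symbol c: members go to different blocks, giving {F,H} and {B}.
The partition is now stable with 4 blocks: {F,H} | {A,E} | {C} | {B}.
The equivalence class containing C is {C}, of size 1.

1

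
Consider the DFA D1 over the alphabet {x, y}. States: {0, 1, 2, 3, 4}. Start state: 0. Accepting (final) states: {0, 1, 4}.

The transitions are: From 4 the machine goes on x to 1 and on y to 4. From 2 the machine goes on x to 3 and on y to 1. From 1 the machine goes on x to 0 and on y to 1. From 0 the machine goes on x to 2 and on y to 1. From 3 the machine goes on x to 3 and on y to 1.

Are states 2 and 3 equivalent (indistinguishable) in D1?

States {4} cannot be reached from the start state, so discard them.
P0 = {0,1} | {2,3}.
On input x, block {0,1} splits into {0} and {1}.
No further refinement is possible. Final partition (3 blocks): {0} | {2,3} | {1}.
2 and 3 lie in the same block of the stable partition, so they are equivalent — no string distinguishes them.

Yes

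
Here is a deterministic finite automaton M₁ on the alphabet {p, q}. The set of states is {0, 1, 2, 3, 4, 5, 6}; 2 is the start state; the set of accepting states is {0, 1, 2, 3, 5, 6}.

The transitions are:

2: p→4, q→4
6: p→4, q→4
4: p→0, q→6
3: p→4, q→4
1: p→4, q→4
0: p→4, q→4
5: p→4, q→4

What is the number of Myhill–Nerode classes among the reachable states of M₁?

2

First remove the unreachable states {1,3,5}; 4 states remain.
Start with accepting vs non-accepting: {0,2,6} | {4}.
Stable partition: {0,2,6} | {4} — 2 equivalence classes.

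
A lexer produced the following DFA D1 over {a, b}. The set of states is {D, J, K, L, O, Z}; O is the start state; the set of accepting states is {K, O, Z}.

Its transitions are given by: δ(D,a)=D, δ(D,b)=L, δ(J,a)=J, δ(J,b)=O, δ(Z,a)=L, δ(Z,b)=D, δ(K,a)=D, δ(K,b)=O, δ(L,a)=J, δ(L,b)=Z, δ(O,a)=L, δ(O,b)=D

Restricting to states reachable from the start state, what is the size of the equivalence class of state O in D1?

States {K} cannot be reached from the start state, so discard them.
Initial partition by acceptance: {O,Z} | {D,J,L}.
Refine {D,J,L} on symbol b: members go to different blocks, giving {J,L} and {D}.
The partition is now stable with 3 blocks: {O,Z} | {J,L} | {D}.
The equivalence class containing O is {O,Z}, of size 2.

2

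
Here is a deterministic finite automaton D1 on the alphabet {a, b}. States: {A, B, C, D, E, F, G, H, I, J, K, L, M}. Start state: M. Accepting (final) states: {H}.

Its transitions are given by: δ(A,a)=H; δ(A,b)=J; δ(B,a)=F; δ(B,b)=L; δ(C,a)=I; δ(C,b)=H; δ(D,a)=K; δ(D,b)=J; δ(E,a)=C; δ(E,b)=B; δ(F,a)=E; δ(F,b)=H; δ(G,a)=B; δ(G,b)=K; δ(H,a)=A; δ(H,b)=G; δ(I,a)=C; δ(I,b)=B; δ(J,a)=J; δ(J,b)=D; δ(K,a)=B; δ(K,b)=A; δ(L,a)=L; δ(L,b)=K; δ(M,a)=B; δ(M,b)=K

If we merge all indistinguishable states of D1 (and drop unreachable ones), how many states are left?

Start with accepting vs non-accepting: {H} | {A,B,C,D,E,F,G,I,J,K,L,M}.
Split {A,B,C,D,E,F,G,I,J,K,L,M} by δ(·,a) → {B,C,D,E,F,G,I,J,K,L,M} and {A}.
Split {B,C,D,E,F,G,I,J,K,L,M} by δ(·,b) → {B,D,E,G,I,J,L,M} and {C,F} and {K}.
Split {B,D,E,G,I,J,L,M} by δ(·,a) → {G,J,L,M} and {B,E,I} and {D}.
Refine {G,J,L,M} on symbol a: members go to different blocks, giving {G,M} and {J,L}.
Split {B,E,I} by δ(·,b) → {E,I} and {B}.
Refine {J,L} on symbol b: members go to different blocks, giving {J} and {L}.
No further refinement is possible. Final partition (10 blocks): {H} | {G,M} | {A} | {C,F} | {K} | {E,I} | {D} | {J} | {B} | {L}.

10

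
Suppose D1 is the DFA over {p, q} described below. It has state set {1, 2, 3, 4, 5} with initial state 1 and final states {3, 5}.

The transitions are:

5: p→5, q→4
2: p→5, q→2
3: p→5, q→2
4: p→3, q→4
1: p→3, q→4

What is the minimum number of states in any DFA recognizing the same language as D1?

Every state is reachable, so we keep all 5.
Initial partition by acceptance: {3,5} | {1,2,4}.
No further refinement is possible. Final partition (2 blocks): {3,5} | {1,2,4}.

2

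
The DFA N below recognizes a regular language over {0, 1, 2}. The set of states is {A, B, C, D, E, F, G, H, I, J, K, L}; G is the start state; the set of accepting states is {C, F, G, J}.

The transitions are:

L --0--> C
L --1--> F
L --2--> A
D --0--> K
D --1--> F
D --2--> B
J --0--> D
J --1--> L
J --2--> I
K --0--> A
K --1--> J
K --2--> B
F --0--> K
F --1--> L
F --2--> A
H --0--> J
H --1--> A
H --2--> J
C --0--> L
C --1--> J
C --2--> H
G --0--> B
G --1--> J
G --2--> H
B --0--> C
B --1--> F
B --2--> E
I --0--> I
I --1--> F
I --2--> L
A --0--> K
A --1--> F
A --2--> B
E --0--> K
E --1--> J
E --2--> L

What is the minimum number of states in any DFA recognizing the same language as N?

5

Start with accepting vs non-accepting: {C,F,G,J} | {A,B,D,E,H,I,K,L}.
Refine {C,F,G,J} on symbol 1: members go to different blocks, giving {C,G} and {F,J}.
On input 0, block {A,B,D,E,H,I,K,L} splits into {A,D,E,I,K} and {B,L} and {H}.
Stable partition: {C,G} | {A,D,E,I,K} | {F,J} | {B,L} | {H} — 5 equivalence classes.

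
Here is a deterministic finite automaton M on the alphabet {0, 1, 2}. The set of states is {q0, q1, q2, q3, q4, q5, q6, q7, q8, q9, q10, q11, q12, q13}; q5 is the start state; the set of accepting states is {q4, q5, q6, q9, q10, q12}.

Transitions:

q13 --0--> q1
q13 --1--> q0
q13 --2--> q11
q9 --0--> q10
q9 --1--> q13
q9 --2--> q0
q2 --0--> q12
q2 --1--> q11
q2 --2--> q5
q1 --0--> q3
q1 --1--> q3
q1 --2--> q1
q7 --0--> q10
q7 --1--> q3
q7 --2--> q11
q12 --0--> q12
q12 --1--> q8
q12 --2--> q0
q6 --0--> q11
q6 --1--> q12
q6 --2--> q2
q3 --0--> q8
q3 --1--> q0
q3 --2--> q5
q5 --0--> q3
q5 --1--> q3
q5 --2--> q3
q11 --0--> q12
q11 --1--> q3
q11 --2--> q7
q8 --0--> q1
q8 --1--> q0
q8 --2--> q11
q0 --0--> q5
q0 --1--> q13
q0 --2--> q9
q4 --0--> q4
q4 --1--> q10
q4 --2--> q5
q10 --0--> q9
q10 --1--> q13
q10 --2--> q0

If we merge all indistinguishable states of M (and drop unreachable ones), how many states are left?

States {q2,q4,q6} cannot be reached from the start state, so discard them.
P0 = {q5,q9,q10,q12} | {q0,q1,q3,q7,q8,q11,q13}.
Refine {q5,q9,q10,q12} on symbol 0: members go to different blocks, giving {q9,q10,q12} and {q5}.
Split {q0,q1,q3,q7,q8,q11,q13} by δ(·,0) → {q1,q3,q8,q13} and {q7,q11} and {q0}.
Refine {q1,q3,q8,q13} on symbol 1: members go to different blocks, giving {q3,q8,q13} and {q1}.
On input 0, block {q3,q8,q13} splits into {q8,q13} and {q3}.
The partition is now stable with 7 blocks: {q9,q10,q12} | {q8,q13} | {q5} | {q7,q11} | {q0} | {q1} | {q3}.

7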